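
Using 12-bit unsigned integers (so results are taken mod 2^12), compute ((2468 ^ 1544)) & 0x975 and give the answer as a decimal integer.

2468 = 100110100100
1544 = 011000001000
→ ^ → 111110101100 = 4012
0x975 = 100101110101
→ & → 100100100100 = 2340

2340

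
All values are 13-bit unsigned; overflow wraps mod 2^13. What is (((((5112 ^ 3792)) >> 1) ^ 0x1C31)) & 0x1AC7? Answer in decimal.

5112 = 1001111111000
3792 = 0111011010000
→ ^ → 1110100101000 = 7464
→ >> 1 → 0111010010100 = 3732
0x1C31 = 1110000110001
→ ^ → 1001010100101 = 4773
0x1AC7 = 1101011000111
→ & → 1001010000101 = 4741

4741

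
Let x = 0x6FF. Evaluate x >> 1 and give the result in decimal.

0x6FF = 11011111111
shift right by 1 → 01101111111 = 895
(equivalently, floor(1791 / 2))

895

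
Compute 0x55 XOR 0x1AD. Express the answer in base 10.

0x55 = 001010101
0x1AD = 110101101
XOR → 111111000 = 504

504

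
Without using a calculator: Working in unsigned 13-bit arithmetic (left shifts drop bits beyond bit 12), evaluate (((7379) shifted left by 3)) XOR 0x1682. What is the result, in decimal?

7379 = 1110011010011
→ shifted left by 3 (mod 2^13) → 0011010011000 = 1688
0x1682 = 1011010000010
→ XOR → 1000000011010 = 4122

4122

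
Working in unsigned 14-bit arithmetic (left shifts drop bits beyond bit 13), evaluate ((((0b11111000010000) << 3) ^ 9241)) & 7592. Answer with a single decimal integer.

5256

0b11111000010000 = 11111000010000
→ << 3 (mod 2^14) → 11000010000000 = 12416
9241 = 10010000011001
→ ^ → 01010010011001 = 5273
7592 = 01110110101000
→ & → 01010010001000 = 5256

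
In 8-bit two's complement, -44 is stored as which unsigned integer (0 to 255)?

44 in 8 bits: 00101100
Invert: 11010011
Add 1:  11010100 = 212
(Check: 2^8 - 44 = 256 - 44 = 212.)

212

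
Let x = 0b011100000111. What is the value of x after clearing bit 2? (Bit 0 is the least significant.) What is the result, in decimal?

1795

x = 011100000111
bit 2 is currently 1; clear it via x & ~(1 << 2) = x & ~4
→ 011100000011 = 1795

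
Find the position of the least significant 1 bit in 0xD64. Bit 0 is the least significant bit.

2

0xD64 = 110101100100
Trailing zeros: 2, so the lowest set bit is bit 2 (value 4).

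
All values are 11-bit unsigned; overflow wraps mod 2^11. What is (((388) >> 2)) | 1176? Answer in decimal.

1273

388 = 00110000100
→ >> 2 → 00001100001 = 97
1176 = 10010011000
→ | → 10011111001 = 1273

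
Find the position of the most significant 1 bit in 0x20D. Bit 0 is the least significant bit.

0x20D = 1000001101
The topmost 1 is at position 9 (since 2^9 = 512 ≤ 525 < 1024).

9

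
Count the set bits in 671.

7

671 = 1010011111
Count the 1s: 1 + 1 + 1 + 1 + 1 + 1 + 1 = 7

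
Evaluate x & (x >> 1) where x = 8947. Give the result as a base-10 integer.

x = 10001011110011 = 8947
x>>1 = 01000101111001
AND  = 00000001110001 = 113
(x & (x >> 1) has a 1 wherever x has two consecutive 1 bits.)

113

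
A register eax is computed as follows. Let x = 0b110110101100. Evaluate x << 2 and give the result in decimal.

14000

x = 00110110101100
shift left by 2 → 11011010110000 = 14000
(equivalently, 3500 × 2^2 = 3500 × 4)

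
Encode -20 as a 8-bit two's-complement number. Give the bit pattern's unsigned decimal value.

236

20 in 8 bits: 00010100
Invert: 11101011
Add 1:  11101100 = 236
(Check: 2^8 - 20 = 256 - 20 = 236.)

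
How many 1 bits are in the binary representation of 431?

7

431 = 110101111
Count the 1s: 1 + 1 + 1 + 1 + 1 + 1 + 1 = 7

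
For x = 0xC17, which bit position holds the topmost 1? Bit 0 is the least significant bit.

11

0xC17 = 110000010111
The topmost 1 is at position 11 (since 2^11 = 2048 ≤ 3095 < 4096).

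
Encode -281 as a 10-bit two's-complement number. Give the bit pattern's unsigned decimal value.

281 in 10 bits: 0100011001
Invert: 1011100110
Add 1:  1011100111 = 743
(Check: 2^10 - 281 = 1024 - 281 = 743.)

743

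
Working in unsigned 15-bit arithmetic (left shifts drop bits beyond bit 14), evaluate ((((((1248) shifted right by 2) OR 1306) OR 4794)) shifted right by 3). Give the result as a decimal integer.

1248 = 000010011100000
→ shifted right by 2 → 000000100111000 = 312
1306 = 000010100011010
→ OR → 000010100111010 = 1338
4794 = 001001010111010
→ OR → 001011110111010 = 6074
→ shifted right by 3 → 000001011110111 = 759

759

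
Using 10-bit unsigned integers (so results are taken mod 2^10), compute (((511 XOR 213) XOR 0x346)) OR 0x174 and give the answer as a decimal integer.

892

511 = 0111111111
213 = 0011010101
→ XOR → 0100101010 = 298
0x346 = 1101000110
→ XOR → 1001101100 = 620
0x174 = 0101110100
→ OR → 1101111100 = 892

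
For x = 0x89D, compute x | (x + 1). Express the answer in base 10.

x = 100010011101 = 2205
x + 1 = 100010011110
OR    = 100010011111 = 2207
(x | (x + 1) sets the lowest cleared bit.)

2207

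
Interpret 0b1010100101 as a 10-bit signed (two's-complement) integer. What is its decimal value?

-347

pattern = 1010100101 (MSB is 1 ⇒ negative)
Invert: 0101011010, add 1 → 0101011011 = 347, so the value is -347.
(Equivalently: 677 - 2^10 = 677 - 1024 = -347.)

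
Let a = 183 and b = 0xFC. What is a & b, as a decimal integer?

180

183 = 10110111
0xFC = 11111100
AND → 10110100 = 180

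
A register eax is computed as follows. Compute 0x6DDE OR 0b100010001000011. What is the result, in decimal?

28127

0x6DDE = 110110111011110
b = 100010001000011
 OR → 110110111011111 = 28127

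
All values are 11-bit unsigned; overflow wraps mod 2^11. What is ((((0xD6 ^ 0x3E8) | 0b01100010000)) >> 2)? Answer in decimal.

207

0xD6 = 00011010110
0x3E8 = 01111101000
→ ^ → 01100111110 = 830
0b01100010000 = 01100010000
→ | → 01100111110 = 830
→ >> 2 → 00011001111 = 207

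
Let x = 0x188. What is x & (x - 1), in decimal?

x = 110001000 = 392
x - 1 = 110000111
AND   = 110000000 = 384
(x & (x - 1) clears the lowest set bit of x.)

384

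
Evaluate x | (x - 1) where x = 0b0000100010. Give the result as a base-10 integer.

x = 100010 = 34
x - 1 = 100001
OR    = 100011 = 35
(x | (x - 1) sets all bits below the lowest set bit.)

35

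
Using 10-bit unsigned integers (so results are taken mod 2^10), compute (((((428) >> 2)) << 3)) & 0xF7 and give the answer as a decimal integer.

80

428 = 0110101100
→ >> 2 → 0001101011 = 107
→ << 3 (mod 2^10) → 1101011000 = 856
0xF7 = 0011110111
→ & → 0001010000 = 80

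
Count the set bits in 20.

2

20 = 10100
Count the 1s: 1 + 1 = 2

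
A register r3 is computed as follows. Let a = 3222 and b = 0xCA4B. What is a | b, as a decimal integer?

52959

3222 = 0000110010010110
0xCA4B = 1100101001001011
 OR → 1100111011011111 = 52959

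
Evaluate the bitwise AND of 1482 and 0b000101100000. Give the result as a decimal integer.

1482 = 10111001010
b = 00101100000
AND → 00101000000 = 320

320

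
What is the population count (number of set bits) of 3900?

8

3900 = 111100111100
Count the 1s: 1 + 1 + 1 + 1 + 1 + 1 + 1 + 1 = 8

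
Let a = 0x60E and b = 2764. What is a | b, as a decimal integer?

0x60E = 011000001110
2764 = 101011001100
 OR → 111011001110 = 3790

3790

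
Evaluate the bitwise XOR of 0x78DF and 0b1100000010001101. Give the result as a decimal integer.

47186

0x78DF = 0111100011011111
b = 1100000010001101
XOR → 1011100001010010 = 47186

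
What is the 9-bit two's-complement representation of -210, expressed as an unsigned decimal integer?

210 in 9 bits: 011010010
Invert: 100101101
Add 1:  100101110 = 302
(Check: 2^9 - 210 = 512 - 210 = 302.)

302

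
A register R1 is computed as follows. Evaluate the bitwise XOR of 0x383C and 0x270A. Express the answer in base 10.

7990

0x383C = 11100000111100
0x270A = 10011100001010
XOR → 01111100110110 = 7990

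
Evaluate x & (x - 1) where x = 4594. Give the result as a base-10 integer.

4592

x = 1000111110010 = 4594
x - 1 = 1000111110001
AND   = 1000111110000 = 4592
(x & (x - 1) clears the lowest set bit of x.)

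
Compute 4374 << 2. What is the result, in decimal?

4374 = 001000100010110
shift left by 2 → 100010001011000 = 17496
(equivalently, 4374 × 2^2 = 4374 × 4)

17496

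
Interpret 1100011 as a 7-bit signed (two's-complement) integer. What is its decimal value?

-29

pattern = 1100011 (MSB is 1 ⇒ negative)
Invert: 0011100, add 1 → 0011101 = 29, so the value is -29.
(Equivalently: 99 - 2^7 = 99 - 128 = -29.)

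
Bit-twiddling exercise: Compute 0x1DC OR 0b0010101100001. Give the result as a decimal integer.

1533

0x1DC = 00111011100
b = 10101100001
 OR → 10111111101 = 1533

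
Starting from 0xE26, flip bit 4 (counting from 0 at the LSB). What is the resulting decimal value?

x = 0111000100110
bit 4 is currently 0; toggle it via x ^ (1 << 4) = x ^ 16
→ 0111000110110 = 3638

3638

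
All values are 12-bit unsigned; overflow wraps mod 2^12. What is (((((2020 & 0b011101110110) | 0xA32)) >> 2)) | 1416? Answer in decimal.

2013

2020 = 011111100100
0b011101110110 = 011101110110
→ & → 011101100100 = 1892
0xA32 = 101000110010
→ | → 111101110110 = 3958
→ >> 2 → 001111011101 = 989
1416 = 010110001000
→ | → 011111011101 = 2013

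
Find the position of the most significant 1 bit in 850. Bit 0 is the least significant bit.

850 = 1101010010
The topmost 1 is at position 9 (since 2^9 = 512 ≤ 850 < 1024).

9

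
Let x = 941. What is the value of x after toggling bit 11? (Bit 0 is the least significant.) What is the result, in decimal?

x = 0001110101101
bit 11 is currently 0; toggle it via x ^ (1 << 11) = x ^ 2048
→ 0101110101101 = 2989

2989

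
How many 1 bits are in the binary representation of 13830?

13830 = 11011000000110
Count the 1s: 1 + 1 + 1 + 1 + 1 + 1 = 6

6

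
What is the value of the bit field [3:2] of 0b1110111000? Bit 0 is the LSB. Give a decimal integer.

2

v = 1110111000
Shift right by 2: 11101110
Mask low 2 bits: 10 = 2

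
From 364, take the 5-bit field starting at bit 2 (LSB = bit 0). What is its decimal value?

v = 00101101100
Shift right by 2: 001011011
Mask low 5 bits: 11011 = 27

27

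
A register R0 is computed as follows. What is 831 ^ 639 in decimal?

831 = 1100111111
639 = 1001111111
XOR → 0101000000 = 320

320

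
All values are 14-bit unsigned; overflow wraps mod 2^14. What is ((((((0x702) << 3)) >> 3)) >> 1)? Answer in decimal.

0x702 = 00011100000010
→ << 3 (mod 2^14) → 11100000010000 = 14352
→ >> 3 → 00011100000010 = 1794
→ >> 1 → 00001110000001 = 897

897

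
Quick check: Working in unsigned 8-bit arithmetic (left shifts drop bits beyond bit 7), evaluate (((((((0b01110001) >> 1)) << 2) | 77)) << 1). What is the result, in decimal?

0b01110001 = 01110001
→ >> 1 → 00111000 = 56
→ << 2 (mod 2^8) → 11100000 = 224
77 = 01001101
→ | → 11101101 = 237
→ << 1 (mod 2^8) → 11011010 = 218

218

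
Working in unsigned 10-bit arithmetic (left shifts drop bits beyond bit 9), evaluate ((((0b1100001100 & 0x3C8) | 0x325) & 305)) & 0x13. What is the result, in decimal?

0b1100001100 = 1100001100
0x3C8 = 1111001000
→ & → 1100001000 = 776
0x325 = 1100100101
→ | → 1100101101 = 813
305 = 0100110001
→ & → 0100100001 = 289
0x13 = 0000010011
→ & → 0000000001 = 1

1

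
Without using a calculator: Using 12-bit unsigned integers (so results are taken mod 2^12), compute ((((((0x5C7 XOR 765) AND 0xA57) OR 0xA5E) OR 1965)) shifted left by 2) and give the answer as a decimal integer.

4092

0x5C7 = 010111000111
765 = 001011111101
→ XOR → 011100111010 = 1850
0xA57 = 101001010111
→ AND → 001000010010 = 530
0xA5E = 101001011110
→ OR → 101001011110 = 2654
1965 = 011110101101
→ OR → 111111111111 = 4095
→ shifted left by 2 (mod 2^12) → 111111111100 = 4092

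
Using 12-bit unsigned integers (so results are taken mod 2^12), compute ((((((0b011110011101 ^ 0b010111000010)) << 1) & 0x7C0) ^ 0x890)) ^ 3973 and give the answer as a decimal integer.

917

0b011110011101 = 011110011101
0b010111000010 = 010111000010
→ ^ → 001001011111 = 607
→ << 1 (mod 2^12) → 010010111110 = 1214
0x7C0 = 011111000000
→ & → 010010000000 = 1152
0x890 = 100010010000
→ ^ → 110000010000 = 3088
3973 = 111110000101
→ ^ → 001110010101 = 917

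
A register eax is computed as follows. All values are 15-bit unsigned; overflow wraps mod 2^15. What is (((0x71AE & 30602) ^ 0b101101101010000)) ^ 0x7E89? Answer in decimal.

0x71AE = 111000110101110
30602 = 111011110001010
→ & → 111000110001010 = 29066
0b101101101010000 = 101101101010000
→ ^ → 010101011011010 = 10970
0x7E89 = 111111010001001
→ ^ → 101010001010011 = 21587

21587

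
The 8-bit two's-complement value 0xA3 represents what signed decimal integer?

-93

pattern = 10100011 (MSB is 1 ⇒ negative)
Invert: 01011100, add 1 → 01011101 = 93, so the value is -93.
(Equivalently: 163 - 2^8 = 163 - 256 = -93.)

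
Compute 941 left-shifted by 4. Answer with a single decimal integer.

941 = 00001110101101
shift left by 4 → 11101011010000 = 15056
(equivalently, 941 × 2^4 = 941 × 16)

15056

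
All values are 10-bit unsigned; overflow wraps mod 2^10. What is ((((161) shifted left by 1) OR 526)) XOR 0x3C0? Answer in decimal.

142

161 = 0010100001
→ shifted left by 1 (mod 2^10) → 0101000010 = 322
526 = 1000001110
→ OR → 1101001110 = 846
0x3C0 = 1111000000
→ XOR → 0010001110 = 142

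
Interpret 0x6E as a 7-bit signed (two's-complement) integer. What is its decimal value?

-18

pattern = 1101110 (MSB is 1 ⇒ negative)
Invert: 0010001, add 1 → 0010010 = 18, so the value is -18.
(Equivalently: 110 - 2^7 = 110 - 128 = -18.)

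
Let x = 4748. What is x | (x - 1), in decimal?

x = 1001010001100 = 4748
x - 1 = 1001010001011
OR    = 1001010001111 = 4751
(x | (x - 1) sets all bits below the lowest set bit.)

4751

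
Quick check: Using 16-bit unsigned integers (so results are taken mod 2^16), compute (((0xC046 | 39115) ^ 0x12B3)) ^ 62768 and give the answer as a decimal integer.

16204

0xC046 = 1100000001000110
39115 = 1001100011001011
→ | → 1101100011001111 = 55503
0x12B3 = 0001001010110011
→ ^ → 1100101001111100 = 51836
62768 = 1111010100110000
→ ^ → 0011111101001100 = 16204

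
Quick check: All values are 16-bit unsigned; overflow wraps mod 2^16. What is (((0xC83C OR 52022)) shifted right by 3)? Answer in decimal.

0xC83C = 1100100000111100
52022 = 1100101100110110
→ OR → 1100101100111110 = 52030
→ shifted right by 3 → 0001100101100111 = 6503

6503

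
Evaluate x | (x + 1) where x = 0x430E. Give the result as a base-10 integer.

x = 100001100001110 = 17166
x + 1 = 100001100001111
OR    = 100001100001111 = 17167
(x | (x + 1) sets the lowest cleared bit.)

17167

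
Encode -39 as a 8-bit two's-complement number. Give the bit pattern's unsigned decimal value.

39 in 8 bits: 00100111
Invert: 11011000
Add 1:  11011001 = 217
(Check: 2^8 - 39 = 256 - 39 = 217.)

217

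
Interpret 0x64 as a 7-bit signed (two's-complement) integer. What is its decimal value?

pattern = 1100100 (MSB is 1 ⇒ negative)
Invert: 0011011, add 1 → 0011100 = 28, so the value is -28.
(Equivalently: 100 - 2^7 = 100 - 128 = -28.)

-28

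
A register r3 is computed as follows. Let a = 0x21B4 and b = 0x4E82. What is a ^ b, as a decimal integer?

28470

0x21B4 = 010000110110100
0x4E82 = 100111010000010
XOR → 110111100110110 = 28470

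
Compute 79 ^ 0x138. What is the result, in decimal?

79 = 001001111
0x138 = 100111000
XOR → 101110111 = 375

375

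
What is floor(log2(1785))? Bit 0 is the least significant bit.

10

1785 = 11011111001
The topmost 1 is at position 10 (since 2^10 = 1024 ≤ 1785 < 2048).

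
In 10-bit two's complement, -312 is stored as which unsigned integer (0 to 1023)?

712

312 in 10 bits: 0100111000
Invert: 1011000111
Add 1:  1011001000 = 712
(Check: 2^10 - 312 = 1024 - 312 = 712.)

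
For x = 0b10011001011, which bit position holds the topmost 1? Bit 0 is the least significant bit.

10

0b10011001011 = 10011001011
The topmost 1 is at position 10 (since 2^10 = 1024 ≤ 1227 < 2048).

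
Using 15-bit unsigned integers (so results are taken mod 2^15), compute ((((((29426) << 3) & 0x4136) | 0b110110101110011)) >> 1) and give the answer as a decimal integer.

29426 = 111001011110010
→ << 3 (mod 2^15) → 001011110010000 = 6032
0x4136 = 100000100110110
→ & → 000000100010000 = 272
0b110110101110011 = 110110101110011
→ | → 110110101110011 = 28019
→ >> 1 → 011011010111001 = 14009

14009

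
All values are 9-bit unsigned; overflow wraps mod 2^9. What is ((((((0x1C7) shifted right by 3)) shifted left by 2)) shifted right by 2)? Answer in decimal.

56

0x1C7 = 111000111
→ shifted right by 3 → 000111000 = 56
→ shifted left by 2 (mod 2^9) → 011100000 = 224
→ shifted right by 2 → 000111000 = 56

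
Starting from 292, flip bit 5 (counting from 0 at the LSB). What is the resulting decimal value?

260

x = 100100100
bit 5 is currently 1; toggle it via x ^ (1 << 5) = x ^ 32
→ 100000100 = 260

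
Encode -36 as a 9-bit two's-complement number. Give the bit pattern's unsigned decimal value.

476

36 in 9 bits: 000100100
Invert: 111011011
Add 1:  111011100 = 476
(Check: 2^9 - 36 = 512 - 36 = 476.)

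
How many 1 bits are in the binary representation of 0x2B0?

4

0x2B0 = 1010110000
Count the 1s: 1 + 1 + 1 + 1 = 4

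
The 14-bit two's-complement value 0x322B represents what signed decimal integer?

pattern = 11001000101011 (MSB is 1 ⇒ negative)
Invert: 00110111010100, add 1 → 00110111010101 = 3541, so the value is -3541.
(Equivalently: 12843 - 2^14 = 12843 - 16384 = -3541.)

-3541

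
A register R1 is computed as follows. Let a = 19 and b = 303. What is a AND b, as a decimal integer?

19 = 000010011
303 = 100101111
AND → 000000011 = 3

3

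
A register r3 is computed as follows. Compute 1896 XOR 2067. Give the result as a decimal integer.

3963

1896 = 011101101000
2067 = 100000010011
XOR → 111101111011 = 3963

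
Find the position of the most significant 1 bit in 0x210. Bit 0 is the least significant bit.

9

0x210 = 1000010000
The topmost 1 is at position 9 (since 2^9 = 512 ≤ 528 < 1024).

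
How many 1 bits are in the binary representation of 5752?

7

5752 = 1011001111000
Count the 1s: 1 + 1 + 1 + 1 + 1 + 1 + 1 = 7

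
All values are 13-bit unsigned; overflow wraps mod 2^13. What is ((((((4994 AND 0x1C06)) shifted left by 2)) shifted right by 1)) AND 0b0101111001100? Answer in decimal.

4994 = 1001110000010
0x1C06 = 1110000000110
→ AND → 1000000000010 = 4098
→ shifted left by 2 (mod 2^13) → 0000000001000 = 8
→ shifted right by 1 → 0000000000100 = 4
0b0101111001100 = 0101111001100
→ AND → 0000000000100 = 4

4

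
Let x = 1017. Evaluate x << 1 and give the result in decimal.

2034

1017 = 01111111001
shift left by 1 → 11111110010 = 2034
(equivalently, 1017 × 2^1 = 1017 × 2)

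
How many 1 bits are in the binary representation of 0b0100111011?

n = 100111011
Count the 1s: 1 + 1 + 1 + 1 + 1 + 1 = 6

6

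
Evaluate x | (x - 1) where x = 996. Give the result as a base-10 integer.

999

x = 1111100100 = 996
x - 1 = 1111100011
OR    = 1111100111 = 999
(x | (x - 1) sets all bits below the lowest set bit.)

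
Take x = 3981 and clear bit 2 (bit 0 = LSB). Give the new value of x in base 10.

3977

x = 111110001101
bit 2 is currently 1; clear it via x & ~(1 << 2) = x & ~4
→ 111110001001 = 3977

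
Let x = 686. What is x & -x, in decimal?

x = 1010101110 = 686
-x (two's complement) = …0101010010
AND   = 0000000010 = 2
(x & -x isolates the lowest set bit of x.)

2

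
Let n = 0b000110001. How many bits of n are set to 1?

n = 110001
Count the 1s: 1 + 1 + 1 = 3

3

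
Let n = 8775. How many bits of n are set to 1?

6

8775 = 10001001000111
Count the 1s: 1 + 1 + 1 + 1 + 1 + 1 = 6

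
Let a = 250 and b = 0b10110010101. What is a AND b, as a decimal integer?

250 = 00011111010
b = 10110010101
AND → 00010010000 = 144

144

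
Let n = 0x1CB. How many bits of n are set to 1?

6

0x1CB = 111001011
Count the 1s: 1 + 1 + 1 + 1 + 1 + 1 = 6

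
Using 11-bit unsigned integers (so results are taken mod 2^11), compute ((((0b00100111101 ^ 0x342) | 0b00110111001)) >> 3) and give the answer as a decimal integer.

127

0b00100111101 = 00100111101
0x342 = 01101000010
→ ^ → 01001111111 = 639
0b00110111001 = 00110111001
→ | → 01111111111 = 1023
→ >> 3 → 00001111111 = 127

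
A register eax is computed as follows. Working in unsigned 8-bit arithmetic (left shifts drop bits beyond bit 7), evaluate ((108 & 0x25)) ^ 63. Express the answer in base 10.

27

108 = 01101100
0x25 = 00100101
→ & → 00100100 = 36
63 = 00111111
→ ^ → 00011011 = 27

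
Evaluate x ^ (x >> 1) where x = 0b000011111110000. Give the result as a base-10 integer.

x = 11111110000 = 2032
x>>1 = 01111111000
XOR  = 10000001000 = 1032
(x ^ (x >> 1) gives the standard binary-reflected Gray code of x.)

1032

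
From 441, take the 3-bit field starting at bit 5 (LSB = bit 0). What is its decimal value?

5

v = 0110111001
Shift right by 5: 01101
Mask low 3 bits: 101 = 5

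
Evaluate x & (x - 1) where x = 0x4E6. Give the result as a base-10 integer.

1252

x = 10011100110 = 1254
x - 1 = 10011100101
AND   = 10011100100 = 1252
(x & (x - 1) clears the lowest set bit of x.)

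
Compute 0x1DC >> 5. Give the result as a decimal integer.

0x1DC = 111011100
shift right by 5 → 000001110 = 14
(equivalently, floor(476 / 32))

14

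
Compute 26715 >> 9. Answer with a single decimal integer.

52

26715 = 110100001011011
shift right by 9 → 000000000110100 = 52
(equivalently, floor(26715 / 512))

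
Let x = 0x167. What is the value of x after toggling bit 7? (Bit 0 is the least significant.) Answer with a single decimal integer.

x = 0101100111
bit 7 is currently 0; toggle it via x ^ (1 << 7) = x ^ 128
→ 0111100111 = 487

487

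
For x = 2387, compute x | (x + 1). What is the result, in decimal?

2391

x = 100101010011 = 2387
x + 1 = 100101010100
OR    = 100101010111 = 2391
(x | (x + 1) sets the lowest cleared bit.)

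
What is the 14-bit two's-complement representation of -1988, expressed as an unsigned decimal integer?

14396

1988 in 14 bits: 00011111000100
Invert: 11100000111011
Add 1:  11100000111100 = 14396
(Check: 2^14 - 1988 = 16384 - 1988 = 14396.)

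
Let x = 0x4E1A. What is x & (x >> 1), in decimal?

1544

x = 100111000011010 = 19994
x>>1 = 010011100001101
AND  = 000011000001000 = 1544
(x & (x >> 1) has a 1 wherever x has two consecutive 1 bits.)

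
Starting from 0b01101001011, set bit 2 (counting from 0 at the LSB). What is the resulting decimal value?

x = 01101001011
bit 2 is currently 0; set it via x | (1 << 2) = x | 4
→ 01101001111 = 847

847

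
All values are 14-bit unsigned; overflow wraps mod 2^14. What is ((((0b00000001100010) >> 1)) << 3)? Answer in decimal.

0b00000001100010 = 00000001100010
→ >> 1 → 00000000110001 = 49
→ << 3 (mod 2^14) → 00000110001000 = 392

392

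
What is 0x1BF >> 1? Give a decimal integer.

223

0x1BF = 110111111
shift right by 1 → 011011111 = 223
(equivalently, floor(447 / 2))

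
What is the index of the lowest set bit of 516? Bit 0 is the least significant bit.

2

516 = 1000000100
Trailing zeros: 2, so the lowest set bit is bit 2 (value 4).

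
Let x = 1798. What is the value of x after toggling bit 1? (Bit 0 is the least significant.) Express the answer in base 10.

x = 011100000110
bit 1 is currently 1; toggle it via x ^ (1 << 1) = x ^ 2
→ 011100000100 = 1796

1796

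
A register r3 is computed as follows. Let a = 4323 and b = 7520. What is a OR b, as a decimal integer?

4323 = 1000011100011
7520 = 1110101100000
 OR → 1110111100011 = 7651

7651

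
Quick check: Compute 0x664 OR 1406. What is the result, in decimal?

0x664 = 11001100100
1406 = 10101111110
 OR → 11101111110 = 1918

1918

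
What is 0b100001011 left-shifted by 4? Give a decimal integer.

x = 0000100001011
shift left by 4 → 1000010110000 = 4272
(equivalently, 267 × 2^4 = 267 × 16)

4272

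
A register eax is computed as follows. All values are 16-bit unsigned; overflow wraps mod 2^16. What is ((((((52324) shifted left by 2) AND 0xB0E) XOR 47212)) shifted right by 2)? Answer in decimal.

11867

52324 = 1100110001100100
→ shifted left by 2 (mod 2^16) → 0011000110010000 = 12688
0xB0E = 0000101100001110
→ AND → 0000000100000000 = 256
47212 = 1011100001101100
→ XOR → 1011100101101100 = 47468
→ shifted right by 2 → 0010111001011011 = 11867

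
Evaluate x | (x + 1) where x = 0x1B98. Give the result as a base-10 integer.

7065

x = 1101110011000 = 7064
x + 1 = 1101110011001
OR    = 1101110011001 = 7065
(x | (x + 1) sets the lowest cleared bit.)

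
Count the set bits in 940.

6

940 = 1110101100
Count the 1s: 1 + 1 + 1 + 1 + 1 + 1 = 6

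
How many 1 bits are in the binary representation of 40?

40 = 101000
Count the 1s: 1 + 1 = 2

2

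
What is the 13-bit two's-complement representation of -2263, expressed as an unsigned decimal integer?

2263 in 13 bits: 0100011010111
Invert: 1011100101000
Add 1:  1011100101001 = 5929
(Check: 2^13 - 2263 = 8192 - 2263 = 5929.)

5929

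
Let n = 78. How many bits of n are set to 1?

4

78 = 1001110
Count the 1s: 1 + 1 + 1 + 1 = 4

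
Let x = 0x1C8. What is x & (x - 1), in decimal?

448

x = 111001000 = 456
x - 1 = 111000111
AND   = 111000000 = 448
(x & (x - 1) clears the lowest set bit of x.)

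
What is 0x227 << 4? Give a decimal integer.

8816

0x227 = 00001000100111
shift left by 4 → 10001001110000 = 8816
(equivalently, 551 × 2^4 = 551 × 16)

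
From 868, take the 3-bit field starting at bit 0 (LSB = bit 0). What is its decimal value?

v = 1101100100
Shift right by 0: 1101100100
Mask low 3 bits: 100 = 4

4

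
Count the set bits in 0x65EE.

10

0x65EE = 110010111101110
Count the 1s: 1 + 1 + 1 + 1 + 1 + 1 + 1 + 1 + 1 + 1 = 10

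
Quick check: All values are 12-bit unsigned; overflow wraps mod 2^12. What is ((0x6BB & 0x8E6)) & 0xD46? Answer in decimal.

0x6BB = 011010111011
0x8E6 = 100011100110
→ & → 000010100010 = 162
0xD46 = 110101000110
→ & → 000000000010 = 2

2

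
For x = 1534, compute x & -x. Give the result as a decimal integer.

2

x = 10111111110 = 1534
-x (two's complement) = …01000000010
AND   = 00000000010 = 2
(x & -x isolates the lowest set bit of x.)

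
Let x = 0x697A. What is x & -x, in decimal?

2

x = 110100101111010 = 27002
-x (two's complement) = …001011010000110
AND   = 000000000000010 = 2
(x & -x isolates the lowest set bit of x.)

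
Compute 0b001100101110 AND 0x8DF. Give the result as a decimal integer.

a = 001100101110
0x8DF = 100011011111
AND → 000000001110 = 14

14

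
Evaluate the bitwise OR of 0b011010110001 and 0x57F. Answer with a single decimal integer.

a = 11010110001
0x57F = 10101111111
 OR → 11111111111 = 2047

2047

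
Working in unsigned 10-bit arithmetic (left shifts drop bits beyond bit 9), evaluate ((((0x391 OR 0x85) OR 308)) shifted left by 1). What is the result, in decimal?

874

0x391 = 1110010001
0x85 = 0010000101
→ OR → 1110010101 = 917
308 = 0100110100
→ OR → 1110110101 = 949
→ shifted left by 1 (mod 2^10) → 1101101010 = 874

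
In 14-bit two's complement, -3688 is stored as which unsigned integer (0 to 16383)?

12696

3688 in 14 bits: 00111001101000
Invert: 11000110010111
Add 1:  11000110011000 = 12696
(Check: 2^14 - 3688 = 16384 - 3688 = 12696.)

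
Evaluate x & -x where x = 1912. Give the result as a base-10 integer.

8

x = 11101111000 = 1912
-x (two's complement) = …00010001000
AND   = 00000001000 = 8
(x & -x isolates the lowest set bit of x.)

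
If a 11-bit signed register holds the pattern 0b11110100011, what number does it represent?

-93

pattern = 11110100011 (MSB is 1 ⇒ negative)
Invert: 00001011100, add 1 → 00001011101 = 93, so the value is -93.
(Equivalently: 1955 - 2^11 = 1955 - 2048 = -93.)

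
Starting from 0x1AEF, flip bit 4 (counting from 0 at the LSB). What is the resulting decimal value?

x = 1101011101111
bit 4 is currently 0; toggle it via x ^ (1 << 4) = x ^ 16
→ 1101011111111 = 6911

6911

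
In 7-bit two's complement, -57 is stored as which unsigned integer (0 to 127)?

57 in 7 bits: 0111001
Invert: 1000110
Add 1:  1000111 = 71
(Check: 2^7 - 57 = 128 - 57 = 71.)

71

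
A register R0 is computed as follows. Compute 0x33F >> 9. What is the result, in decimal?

0x33F = 1100111111
shift right by 9 → 0000000001 = 1
(equivalently, floor(831 / 512))

1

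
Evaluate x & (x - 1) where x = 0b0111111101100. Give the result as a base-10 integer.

4072

x = 111111101100 = 4076
x - 1 = 111111101011
AND   = 111111101000 = 4072
(x & (x - 1) clears the lowest set bit of x.)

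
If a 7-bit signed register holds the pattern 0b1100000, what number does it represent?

pattern = 1100000 (MSB is 1 ⇒ negative)
Invert: 0011111, add 1 → 0100000 = 32, so the value is -32.
(Equivalently: 96 - 2^7 = 96 - 128 = -32.)

-32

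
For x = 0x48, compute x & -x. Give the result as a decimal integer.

x = 1001000 = 72
-x (two's complement) = …0111000
AND   = 0001000 = 8
(x & -x isolates the lowest set bit of x.)

8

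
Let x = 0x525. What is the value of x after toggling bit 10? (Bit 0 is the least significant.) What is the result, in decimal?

293

x = 10100100101
bit 10 is currently 1; toggle it via x ^ (1 << 10) = x ^ 1024
→ 00100100101 = 293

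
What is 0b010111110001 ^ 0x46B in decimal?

410

a = 10111110001
0x46B = 10001101011
XOR → 00110011010 = 410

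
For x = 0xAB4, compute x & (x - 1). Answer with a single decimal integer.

2736

x = 101010110100 = 2740
x - 1 = 101010110011
AND   = 101010110000 = 2736
(x & (x - 1) clears the lowest set bit of x.)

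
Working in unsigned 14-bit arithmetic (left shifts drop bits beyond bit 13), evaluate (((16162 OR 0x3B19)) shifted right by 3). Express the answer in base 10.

2023

16162 = 11111100100010
0x3B19 = 11101100011001
→ OR → 11111100111011 = 16187
→ shifted right by 3 → 00011111100111 = 2023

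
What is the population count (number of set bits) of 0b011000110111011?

9

n = 11000110111011
Count the 1s: 1 + 1 + 1 + 1 + 1 + 1 + 1 + 1 + 1 = 9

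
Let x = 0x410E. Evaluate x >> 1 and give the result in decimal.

0x410E = 100000100001110
shift right by 1 → 010000010000111 = 8327
(equivalently, floor(16654 / 2))

8327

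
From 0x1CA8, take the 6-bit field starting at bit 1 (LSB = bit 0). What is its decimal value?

v = 1110010101000
Shift right by 1: 111001010100
Mask low 6 bits: 010100 = 20

20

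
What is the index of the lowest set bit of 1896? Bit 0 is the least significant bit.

1896 = 11101101000
Trailing zeros: 3, so the lowest set bit is bit 3 (value 8).

3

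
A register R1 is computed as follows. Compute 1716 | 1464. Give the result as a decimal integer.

1716 = 11010110100
1464 = 10110111000
 OR → 11110111100 = 1980

1980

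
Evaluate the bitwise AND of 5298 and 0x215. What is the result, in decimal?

16

5298 = 1010010110010
0x215 = 0001000010101
AND → 0000000010000 = 16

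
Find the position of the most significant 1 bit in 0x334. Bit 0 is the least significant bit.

9

0x334 = 1100110100
The topmost 1 is at position 9 (since 2^9 = 512 ≤ 820 < 1024).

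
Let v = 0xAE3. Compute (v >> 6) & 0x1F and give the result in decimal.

11

v = 101011100011
Shift right by 6: 101011
Mask low 5 bits: 01011 = 11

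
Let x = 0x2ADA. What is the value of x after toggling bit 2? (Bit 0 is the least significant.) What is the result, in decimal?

10974

x = 0010101011011010
bit 2 is currently 0; toggle it via x ^ (1 << 2) = x ^ 4
→ 0010101011011110 = 10974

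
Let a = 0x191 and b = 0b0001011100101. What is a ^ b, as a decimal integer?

884

0x191 = 0110010001
b = 1011100101
XOR → 1101110100 = 884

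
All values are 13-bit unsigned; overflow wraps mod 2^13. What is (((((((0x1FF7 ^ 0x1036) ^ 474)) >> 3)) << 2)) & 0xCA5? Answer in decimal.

1028

0x1FF7 = 1111111110111
0x1036 = 1000000110110
→ ^ → 0111111000001 = 4033
474 = 0000111011010
→ ^ → 0111000011011 = 3611
→ >> 3 → 0000111000011 = 451
→ << 2 (mod 2^13) → 0011100001100 = 1804
0xCA5 = 0110010100101
→ & → 0010000000100 = 1028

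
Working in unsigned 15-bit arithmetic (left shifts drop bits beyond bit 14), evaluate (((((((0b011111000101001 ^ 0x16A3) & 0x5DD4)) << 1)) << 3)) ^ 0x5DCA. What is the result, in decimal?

0b011111000101001 = 011111000101001
0x16A3 = 001011010100011
→ ^ → 010100010001010 = 10378
0x5DD4 = 101110111010100
→ & → 000100010000000 = 2176
→ << 1 (mod 2^15) → 001000100000000 = 4352
→ << 3 (mod 2^15) → 000100000000000 = 2048
0x5DCA = 101110111001010
→ ^ → 101010111001010 = 21962

21962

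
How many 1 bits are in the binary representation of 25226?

6

25226 = 110001010001010
Count the 1s: 1 + 1 + 1 + 1 + 1 + 1 = 6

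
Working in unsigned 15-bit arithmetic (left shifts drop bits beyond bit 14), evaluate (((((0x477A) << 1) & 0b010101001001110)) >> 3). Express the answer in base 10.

0x477A = 100011101111010
→ << 1 (mod 2^15) → 000111011110100 = 3828
0b010101001001110 = 010101001001110
→ & → 000101001000100 = 2628
→ >> 3 → 000000101001000 = 328

328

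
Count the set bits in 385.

385 = 110000001
Count the 1s: 1 + 1 + 1 = 3

3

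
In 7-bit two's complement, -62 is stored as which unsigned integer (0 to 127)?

66

62 in 7 bits: 0111110
Invert: 1000001
Add 1:  1000010 = 66
(Check: 2^7 - 62 = 128 - 62 = 66.)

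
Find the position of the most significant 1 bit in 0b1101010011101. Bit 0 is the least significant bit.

0b1101010011101 = 1101010011101
The topmost 1 is at position 12 (since 2^12 = 4096 ≤ 6813 < 8192).

12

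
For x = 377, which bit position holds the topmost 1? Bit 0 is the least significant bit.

8

377 = 101111001
The topmost 1 is at position 8 (since 2^8 = 256 ≤ 377 < 512).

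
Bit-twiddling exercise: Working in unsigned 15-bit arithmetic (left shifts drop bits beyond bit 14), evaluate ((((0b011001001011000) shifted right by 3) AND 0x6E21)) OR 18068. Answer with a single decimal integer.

0b011001001011000 = 011001001011000
→ shifted right by 3 → 000011001001011 = 1611
0x6E21 = 110111000100001
→ AND → 000011000000001 = 1537
18068 = 100011010010100
→ OR → 100011010010101 = 18069

18069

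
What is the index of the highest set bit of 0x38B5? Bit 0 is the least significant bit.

13

0x38B5 = 11100010110101
The topmost 1 is at position 13 (since 2^13 = 8192 ≤ 14517 < 16384).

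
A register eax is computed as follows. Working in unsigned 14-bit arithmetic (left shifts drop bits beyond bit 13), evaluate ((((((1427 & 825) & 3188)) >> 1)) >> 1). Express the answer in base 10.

4

1427 = 00010110010011
825 = 00001100111001
→ & → 00000100010001 = 273
3188 = 00110001110100
→ & → 00000000010000 = 16
→ >> 1 → 00000000001000 = 8
→ >> 1 → 00000000000100 = 4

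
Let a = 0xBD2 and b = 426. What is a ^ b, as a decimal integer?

2680

0xBD2 = 101111010010
426 = 000110101010
XOR → 101001111000 = 2680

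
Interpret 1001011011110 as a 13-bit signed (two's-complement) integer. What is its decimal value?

-3362

pattern = 1001011011110 (MSB is 1 ⇒ negative)
Invert: 0110100100001, add 1 → 0110100100010 = 3362, so the value is -3362.
(Equivalently: 4830 - 2^13 = 4830 - 8192 = -3362.)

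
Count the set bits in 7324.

7324 = 1110010011100
Count the 1s: 1 + 1 + 1 + 1 + 1 + 1 + 1 = 7

7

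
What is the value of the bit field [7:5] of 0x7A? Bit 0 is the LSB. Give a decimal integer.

3

v = 01111010
Shift right by 5: 011
Mask low 3 bits: 011 = 3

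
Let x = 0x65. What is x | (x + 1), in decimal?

x = 1100101 = 101
x + 1 = 1100110
OR    = 1100111 = 103
(x | (x + 1) sets the lowest cleared bit.)

103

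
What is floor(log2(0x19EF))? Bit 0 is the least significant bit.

12

0x19EF = 1100111101111
The topmost 1 is at position 12 (since 2^12 = 4096 ≤ 6639 < 8192).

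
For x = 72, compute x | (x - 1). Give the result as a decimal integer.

79

x = 1001000 = 72
x - 1 = 1000111
OR    = 1001111 = 79
(x | (x - 1) sets all bits below the lowest set bit.)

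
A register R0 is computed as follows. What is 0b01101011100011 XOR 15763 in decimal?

10096

a = 01101011100011
15763 = 11110110010011
XOR → 10011101110000 = 10096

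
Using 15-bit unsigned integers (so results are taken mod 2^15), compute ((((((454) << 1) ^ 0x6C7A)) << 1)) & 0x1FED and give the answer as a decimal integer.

8172

454 = 000000111000110
→ << 1 (mod 2^15) → 000001110001100 = 908
0x6C7A = 110110001111010
→ ^ → 110111111110110 = 28662
→ << 1 (mod 2^15) → 101111111101100 = 24556
0x1FED = 001111111101101
→ & → 001111111101100 = 8172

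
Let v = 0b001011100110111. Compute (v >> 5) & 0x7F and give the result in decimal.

57

v = 001011100110111
Shift right by 5: 0010111001
Mask low 7 bits: 0111001 = 57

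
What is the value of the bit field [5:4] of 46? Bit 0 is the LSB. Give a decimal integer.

2

v = 000101110
Shift right by 4: 00010
Mask low 2 bits: 10 = 2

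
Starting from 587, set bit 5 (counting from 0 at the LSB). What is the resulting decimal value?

619

x = 01001001011
bit 5 is currently 0; set it via x | (1 << 5) = x | 32
→ 01001101011 = 619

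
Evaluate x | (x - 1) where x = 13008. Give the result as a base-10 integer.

13023

x = 11001011010000 = 13008
x - 1 = 11001011001111
OR    = 11001011011111 = 13023
(x | (x - 1) sets all bits below the lowest set bit.)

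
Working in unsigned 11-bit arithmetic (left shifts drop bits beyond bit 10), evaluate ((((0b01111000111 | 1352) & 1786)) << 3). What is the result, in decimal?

0b01111000111 = 01111000111
1352 = 10101001000
→ | → 11111001111 = 1999
1786 = 11011111010
→ & → 11011001010 = 1738
→ << 3 (mod 2^11) → 11001010000 = 1616

1616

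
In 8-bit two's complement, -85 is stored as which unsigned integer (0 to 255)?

171

85 in 8 bits: 01010101
Invert: 10101010
Add 1:  10101011 = 171
(Check: 2^8 - 85 = 256 - 85 = 171.)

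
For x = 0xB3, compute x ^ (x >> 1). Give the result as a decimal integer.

x = 10110011 = 179
x>>1 = 01011001
XOR  = 11101010 = 234
(x ^ (x >> 1) gives the standard binary-reflected Gray code of x.)

234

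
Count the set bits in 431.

431 = 110101111
Count the 1s: 1 + 1 + 1 + 1 + 1 + 1 + 1 = 7

7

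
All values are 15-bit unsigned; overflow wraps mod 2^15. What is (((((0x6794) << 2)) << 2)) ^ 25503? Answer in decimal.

0x6794 = 110011110010100
→ << 2 (mod 2^15) → 001111001010000 = 7760
→ << 2 (mod 2^15) → 111100101000000 = 31040
25503 = 110001110011111
→ ^ → 001101011011111 = 6879

6879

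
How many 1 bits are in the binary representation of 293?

4

293 = 100100101
Count the 1s: 1 + 1 + 1 + 1 = 4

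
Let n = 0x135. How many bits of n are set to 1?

5

0x135 = 100110101
Count the 1s: 1 + 1 + 1 + 1 + 1 = 5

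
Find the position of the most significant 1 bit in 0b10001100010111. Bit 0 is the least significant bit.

0b10001100010111 = 10001100010111
The topmost 1 is at position 13 (since 2^13 = 8192 ≤ 8983 < 16384).

13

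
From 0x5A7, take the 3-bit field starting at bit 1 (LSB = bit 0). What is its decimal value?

v = 10110100111
Shift right by 1: 1011010011
Mask low 3 bits: 011 = 3

3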